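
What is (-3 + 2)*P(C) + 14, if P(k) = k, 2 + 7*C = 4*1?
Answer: 96/7 ≈ 13.714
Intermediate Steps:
C = 2/7 (C = -2/7 + (4*1)/7 = -2/7 + (1/7)*4 = -2/7 + 4/7 = 2/7 ≈ 0.28571)
(-3 + 2)*P(C) + 14 = (-3 + 2)*(2/7) + 14 = -1*2/7 + 14 = -2/7 + 14 = 96/7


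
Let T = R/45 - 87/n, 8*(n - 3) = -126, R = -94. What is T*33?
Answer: 39842/255 ≈ 156.24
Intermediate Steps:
n = -51/4 (n = 3 + (1/8)*(-126) = 3 - 63/4 = -51/4 ≈ -12.750)
T = 3622/765 (T = -94/45 - 87/(-51/4) = -94*1/45 - 87*(-4/51) = -94/45 + 116/17 = 3622/765 ≈ 4.7346)
T*33 = (3622/765)*33 = 39842/255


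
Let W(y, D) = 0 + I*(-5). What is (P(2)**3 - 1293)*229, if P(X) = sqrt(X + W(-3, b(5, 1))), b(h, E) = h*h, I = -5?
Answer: -296097 + 18549*sqrt(3) ≈ -2.6397e+5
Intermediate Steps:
b(h, E) = h**2
W(y, D) = 25 (W(y, D) = 0 - 5*(-5) = 0 + 25 = 25)
P(X) = sqrt(25 + X) (P(X) = sqrt(X + 25) = sqrt(25 + X))
(P(2)**3 - 1293)*229 = ((sqrt(25 + 2))**3 - 1293)*229 = ((sqrt(27))**3 - 1293)*229 = ((3*sqrt(3))**3 - 1293)*229 = (81*sqrt(3) - 1293)*229 = (-1293 + 81*sqrt(3))*229 = -296097 + 18549*sqrt(3)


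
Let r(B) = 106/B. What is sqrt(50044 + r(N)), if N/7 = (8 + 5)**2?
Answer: sqrt(414415106)/91 ≈ 223.71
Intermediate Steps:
N = 1183 (N = 7*(8 + 5)**2 = 7*13**2 = 7*169 = 1183)
sqrt(50044 + r(N)) = sqrt(50044 + 106/1183) = sqrt(59202158/1183) = sqrt(414415106)/91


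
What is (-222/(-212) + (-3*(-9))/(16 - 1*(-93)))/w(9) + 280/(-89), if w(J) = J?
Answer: -9261517/3084918 ≈ -3.0022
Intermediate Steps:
(-222/(-212) + (-3*(-9))/(16 - 1*(-93)))/w(9) + 280/(-89) = (-222/(-212) + (-3*(-9))/(16 - 1*(-93)))/9 + 280/(-89) = (-222*(-1/212) + 27/(16 + 93))*(⅑) + 280*(-1/89) = (111/106 + 27/109)*(⅑) - 280/89 = (14961/11554)*(⅑) - 280/89 = 4987/34662 - 280/89 = -9261517/3084918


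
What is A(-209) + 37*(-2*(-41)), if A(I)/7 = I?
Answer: 1571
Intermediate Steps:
A(I) = 7*I
A(-209) + 37*(-2*(-41)) = 7*(-209) + 37*(-2*(-41)) = -1463 + 37*82 = -1463 + 3034 = 1571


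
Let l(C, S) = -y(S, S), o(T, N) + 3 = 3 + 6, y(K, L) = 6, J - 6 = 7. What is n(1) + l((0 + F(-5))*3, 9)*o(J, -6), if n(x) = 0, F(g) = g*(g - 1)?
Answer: -36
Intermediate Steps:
J = 13 (J = 6 + 7 = 13)
F(g) = g*(-1 + g)
o(T, N) = 6 (o(T, N) = -3 + (3 + 6) = -3 + 9 = 6)
l(C, S) = -6 (l(C, S) = -1*6 = -6)
n(1) + l((0 + F(-5))*3, 9)*o(J, -6) = 0 - 6*6 = 0 - 36 = -36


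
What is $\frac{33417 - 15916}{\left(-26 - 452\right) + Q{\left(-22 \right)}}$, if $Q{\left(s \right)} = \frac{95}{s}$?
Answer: $- \frac{385022}{10611} \approx -36.285$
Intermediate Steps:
$\frac{33417 - 15916}{\left(-26 - 452\right) + Q{\left(-22 \right)}} = \frac{33417 - 15916}{\left(-26 - 452\right) + \frac{95}{-22}} = \frac{17501}{\left(-26 - 452\right) + 95 \left(- \frac{1}{22}\right)} = \frac{17501}{-478 - \frac{95}{22}} = \frac{17501}{- \frac{10611}{22}} = 17501 \left(- \frac{22}{10611}\right) = - \frac{385022}{10611}$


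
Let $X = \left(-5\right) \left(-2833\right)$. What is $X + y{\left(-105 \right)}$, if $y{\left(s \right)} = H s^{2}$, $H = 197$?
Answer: $2186090$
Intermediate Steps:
$X = 14165$
$y{\left(s \right)} = 197 s^{2}$
$X + y{\left(-105 \right)} = 14165 + 197 \left(-105\right)^{2} = 14165 + 197 \cdot 11025 = 14165 + 2171925 = 2186090$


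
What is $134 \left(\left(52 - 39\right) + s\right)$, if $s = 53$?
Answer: $8844$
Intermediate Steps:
$134 \left(\left(52 - 39\right) + s\right) = 134 \left(\left(52 - 39\right) + 53\right) = 134 \left(13 + 53\right) = 134 \cdot 66 = 8844$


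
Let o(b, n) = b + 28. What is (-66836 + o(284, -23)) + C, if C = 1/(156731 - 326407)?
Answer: -11287526225/169676 ≈ -66524.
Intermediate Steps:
o(b, n) = 28 + b
C = -1/169676 (C = 1/(-169676) = -1/169676 ≈ -5.8936e-6)
(-66836 + o(284, -23)) + C = (-66836 + (28 + 284)) - 1/169676 = (-66836 + 312) - 1/169676 = -66524 - 1/169676 = -11287526225/169676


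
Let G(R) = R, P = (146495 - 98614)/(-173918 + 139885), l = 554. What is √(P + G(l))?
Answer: √640038245233/34033 ≈ 23.507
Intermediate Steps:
P = -47881/34033 (P = 47881/(-34033) = 47881*(-1/34033) = -47881/34033 ≈ -1.4069)
√(P + G(l)) = √(-47881/34033 + 554) = √(18806401/34033) = √640038245233/34033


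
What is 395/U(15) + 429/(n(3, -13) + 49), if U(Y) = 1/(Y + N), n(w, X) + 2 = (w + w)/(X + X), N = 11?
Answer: 6249737/608 ≈ 10279.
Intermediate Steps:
n(w, X) = -2 + w/X (n(w, X) = -2 + (w + w)/(X + X) = -2 + (2*w)/((2*X)) = -2 + (2*w)*(1/(2*X)) = -2 + w/X)
U(Y) = 1/(11 + Y) (U(Y) = 1/(Y + 11) = 1/(11 + Y))
395/U(15) + 429/(n(3, -13) + 49) = 395/(1/(11 + 15)) + 429/((-2 + 3/(-13)) + 49) = 395/(1/26) + 429/((-2 + 3*(-1/13)) + 49) = 395/(1/26) + 429/((-2 - 3/13) + 49) = 395*26 + 429/(-29/13 + 49) = 10270 + 429/(608/13) = 10270 + 429*(13/608) = 10270 + 5577/608 = 6249737/608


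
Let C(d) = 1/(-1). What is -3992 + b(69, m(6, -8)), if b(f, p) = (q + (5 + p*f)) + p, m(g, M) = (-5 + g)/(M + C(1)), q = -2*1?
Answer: -35971/9 ≈ -3996.8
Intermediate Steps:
C(d) = -1
q = -2
m(g, M) = (-5 + g)/(-1 + M) (m(g, M) = (-5 + g)/(M - 1) = (-5 + g)/(-1 + M))
b(f, p) = 3 + p + f*p (b(f, p) = (-2 + (5 + p*f)) + p = (-2 + (5 + f*p)) + p = (3 + f*p) + p = 3 + p + f*p)
-3992 + b(69, m(6, -8)) = -3992 + (3 + (-5 + 6)/(-1 - 8) + 69*((-5 + 6)/(-1 - 8))) = -3992 + (3 + 1/(-9) + 69*(1/(-9))) = -3992 + (3 - 1/9*1 + 69*(-1/9*1)) = -3992 + (3 - 1/9 + 69*(-1/9)) = -3992 + (3 - 1/9 - 23/3) = -3992 - 43/9 = -35971/9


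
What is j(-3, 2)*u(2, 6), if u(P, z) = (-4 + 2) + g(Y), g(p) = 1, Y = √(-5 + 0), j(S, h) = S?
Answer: 3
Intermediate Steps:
Y = I*√5 (Y = √(-5) = I*√5 ≈ 2.2361*I)
u(P, z) = -1 (u(P, z) = (-4 + 2) + 1 = -2 + 1 = -1)
j(-3, 2)*u(2, 6) = -3*(-1) = 3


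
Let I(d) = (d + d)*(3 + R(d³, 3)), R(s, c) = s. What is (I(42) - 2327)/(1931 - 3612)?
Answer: -6221317/1681 ≈ -3701.0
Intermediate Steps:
I(d) = 2*d*(3 + d³) (I(d) = (d + d)*(3 + d³) = (2*d)*(3 + d³) = 2*d*(3 + d³))
(I(42) - 2327)/(1931 - 3612) = (2*42*(3 + 42³) - 2327)/(1931 - 3612) = (2*42*(3 + 74088) - 2327)/(-1681) = (2*42*74091 - 2327)*(-1/1681) = (6223644 - 2327)*(-1/1681) = 6221317*(-1/1681) = -6221317/1681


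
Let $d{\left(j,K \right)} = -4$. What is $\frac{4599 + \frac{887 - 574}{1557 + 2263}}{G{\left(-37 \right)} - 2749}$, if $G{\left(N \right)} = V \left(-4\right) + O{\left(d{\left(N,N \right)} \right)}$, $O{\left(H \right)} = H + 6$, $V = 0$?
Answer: $- \frac{17568493}{10493540} \approx -1.6742$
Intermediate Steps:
$O{\left(H \right)} = 6 + H$
$G{\left(N \right)} = 2$ ($G{\left(N \right)} = 0 \left(-4\right) + \left(6 - 4\right) = 0 + 2 = 2$)
$\frac{4599 + \frac{887 - 574}{1557 + 2263}}{G{\left(-37 \right)} - 2749} = \frac{4599 + \frac{887 - 574}{1557 + 2263}}{2 - 2749} = \frac{4599 + \frac{313}{3820}}{-2747} = \left(4599 + 313 \cdot \frac{1}{3820}\right) \left(- \frac{1}{2747}\right) = \left(4599 + \frac{313}{3820}\right) \left(- \frac{1}{2747}\right) = \frac{17568493}{3820} \left(- \frac{1}{2747}\right) = - \frac{17568493}{10493540}$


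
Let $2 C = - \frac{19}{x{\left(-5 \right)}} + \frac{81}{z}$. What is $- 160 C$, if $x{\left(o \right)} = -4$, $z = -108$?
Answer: $-320$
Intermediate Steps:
$C = 2$ ($C = \frac{- \frac{19}{-4} + \frac{81}{-108}}{2} = \frac{\left(-19\right) \left(- \frac{1}{4}\right) + 81 \left(- \frac{1}{108}\right)}{2} = \frac{\frac{19}{4} - \frac{3}{4}}{2} = \frac{1}{2} \cdot 4 = 2$)
$- 160 C = \left(-160\right) 2 = -320$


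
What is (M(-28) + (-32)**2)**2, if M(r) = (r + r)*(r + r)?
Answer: 17305600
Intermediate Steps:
M(r) = 4*r**2 (M(r) = (2*r)*(2*r) = 4*r**2)
(M(-28) + (-32)**2)**2 = (4*(-28)**2 + (-32)**2)**2 = (4*784 + 1024)**2 = (3136 + 1024)**2 = 4160**2 = 17305600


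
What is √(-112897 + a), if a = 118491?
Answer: √5594 ≈ 74.793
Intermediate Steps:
√(-112897 + a) = √(-112897 + 118491) = √5594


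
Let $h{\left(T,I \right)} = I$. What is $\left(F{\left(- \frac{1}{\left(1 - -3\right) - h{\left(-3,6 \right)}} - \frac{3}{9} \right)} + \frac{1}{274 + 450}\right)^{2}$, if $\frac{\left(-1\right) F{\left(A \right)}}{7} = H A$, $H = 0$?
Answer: $\frac{1}{524176} \approx 1.9078 \cdot 10^{-6}$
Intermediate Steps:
$F{\left(A \right)} = 0$ ($F{\left(A \right)} = - 7 \cdot 0 A = \left(-7\right) 0 = 0$)
$\left(F{\left(- \frac{1}{\left(1 - -3\right) - h{\left(-3,6 \right)}} - \frac{3}{9} \right)} + \frac{1}{274 + 450}\right)^{2} = \left(0 + \frac{1}{274 + 450}\right)^{2} = \left(0 + \frac{1}{724}\right)^{2} = \left(\frac{1}{724}\right)^{2} = \frac{1}{524176}$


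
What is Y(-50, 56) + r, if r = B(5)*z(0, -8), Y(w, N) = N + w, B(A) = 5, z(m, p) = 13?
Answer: 71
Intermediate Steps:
r = 65 (r = 5*13 = 65)
Y(-50, 56) + r = (56 - 50) + 65 = 6 + 65 = 71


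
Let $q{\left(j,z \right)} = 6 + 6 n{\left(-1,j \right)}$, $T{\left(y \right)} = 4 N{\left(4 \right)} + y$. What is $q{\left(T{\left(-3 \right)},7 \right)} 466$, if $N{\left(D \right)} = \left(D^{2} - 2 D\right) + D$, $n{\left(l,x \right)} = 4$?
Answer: $13980$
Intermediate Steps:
$N{\left(D \right)} = D^{2} - D$
$T{\left(y \right)} = 48 + y$ ($T{\left(y \right)} = 4 \cdot 4 \left(-1 + 4\right) + y = 4 \cdot 4 \cdot 3 + y = 4 \cdot 12 + y = 48 + y$)
$q{\left(j,z \right)} = 30$ ($q{\left(j,z \right)} = 6 + 6 \cdot 4 = 6 + 24 = 30$)
$q{\left(T{\left(-3 \right)},7 \right)} 466 = 30 \cdot 466 = 13980$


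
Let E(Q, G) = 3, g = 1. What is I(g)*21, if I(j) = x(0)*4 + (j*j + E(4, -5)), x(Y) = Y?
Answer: 84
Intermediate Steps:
I(j) = 3 + j² (I(j) = 0*4 + (j*j + 3) = 0 + (j² + 3) = 0 + (3 + j²) = 3 + j²)
I(g)*21 = (3 + 1²)*21 = (3 + 1)*21 = 4*21 = 84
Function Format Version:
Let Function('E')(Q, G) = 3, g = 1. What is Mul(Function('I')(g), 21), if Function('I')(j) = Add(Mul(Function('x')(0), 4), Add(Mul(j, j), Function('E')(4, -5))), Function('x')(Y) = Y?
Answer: 84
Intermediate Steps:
Function('I')(j) = Add(3, Pow(j, 2)) (Function('I')(j) = Add(Mul(0, 4), Add(Mul(j, j), 3)) = Add(0, Add(Pow(j, 2), 3)) = Add(0, Add(3, Pow(j, 2))) = Add(3, Pow(j, 2)))
Mul(Function('I')(g), 21) = Mul(Add(3, Pow(1, 2)), 21) = Mul(Add(3, 1), 21) = Mul(4, 21) = 84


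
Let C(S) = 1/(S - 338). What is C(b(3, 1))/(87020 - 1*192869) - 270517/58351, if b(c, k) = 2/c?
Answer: -419964655147/90587126652 ≈ -4.6360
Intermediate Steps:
C(S) = 1/(-338 + S)
C(b(3, 1))/(87020 - 1*192869) - 270517/58351 = 1/((-338 + 2/3)*(87020 - 1*192869)) - 270517/58351 = 1/((-338 + 2*(⅓))*(87020 - 192869)) - 270517*1/58351 = 1/((-338 + ⅔)*(-105849)) - 270517/58351 = -1/105849/(-1012/3) - 270517/58351 = -3/1012*(-1/105849) - 270517/58351 = 1/35706396 - 270517/58351 = -419964655147/90587126652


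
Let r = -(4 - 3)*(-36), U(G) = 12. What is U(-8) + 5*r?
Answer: 192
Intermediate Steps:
r = 36 (r = -1*1*(-36) = -1*(-36) = 36)
U(-8) + 5*r = 12 + 5*36 = 12 + 180 = 192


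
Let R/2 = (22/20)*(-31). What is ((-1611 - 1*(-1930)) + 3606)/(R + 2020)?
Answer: 19625/9759 ≈ 2.0110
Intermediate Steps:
R = -341/5 (R = 2*((22/20)*(-31)) = 2*((22*(1/20))*(-31)) = 2*((11/10)*(-31)) = 2*(-341/10) = -341/5 ≈ -68.200)
((-1611 - 1*(-1930)) + 3606)/(R + 2020) = ((-1611 - 1*(-1930)) + 3606)/(-341/5 + 2020) = ((-1611 + 1930) + 3606)/(9759/5) = (319 + 3606)*(5/9759) = 3925*(5/9759) = 19625/9759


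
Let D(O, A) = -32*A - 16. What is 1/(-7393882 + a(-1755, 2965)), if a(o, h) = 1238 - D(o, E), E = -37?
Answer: -1/7393812 ≈ -1.3525e-7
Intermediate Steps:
D(O, A) = -16 - 32*A
a(o, h) = 70 (a(o, h) = 1238 - (-16 - 32*(-37)) = 1238 - (-16 + 1184) = 1238 - 1*1168 = 1238 - 1168 = 70)
1/(-7393882 + a(-1755, 2965)) = 1/(-7393882 + 70) = 1/(-7393812) = -1/7393812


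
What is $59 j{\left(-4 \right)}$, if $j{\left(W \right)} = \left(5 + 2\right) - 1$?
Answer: $354$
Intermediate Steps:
$j{\left(W \right)} = 6$ ($j{\left(W \right)} = 7 - 1 = 6$)
$59 j{\left(-4 \right)} = 59 \cdot 6 = 354$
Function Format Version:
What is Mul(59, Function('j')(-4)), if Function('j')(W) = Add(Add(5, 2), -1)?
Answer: 354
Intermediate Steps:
Function('j')(W) = 6 (Function('j')(W) = Add(7, -1) = 6)
Mul(59, Function('j')(-4)) = Mul(59, 6) = 354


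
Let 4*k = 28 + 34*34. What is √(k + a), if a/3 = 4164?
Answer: 2*√3197 ≈ 113.08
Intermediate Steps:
a = 12492 (a = 3*4164 = 12492)
k = 296 (k = (28 + 34*34)/4 = (28 + 1156)/4 = (¼)*1184 = 296)
√(k + a) = √(296 + 12492) = √12788 = 2*√3197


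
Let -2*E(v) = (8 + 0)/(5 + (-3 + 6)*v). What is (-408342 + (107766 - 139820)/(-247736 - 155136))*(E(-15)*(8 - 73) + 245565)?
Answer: -40396712482015945/402872 ≈ -1.0027e+11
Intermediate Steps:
E(v) = -4/(5 + 3*v) (E(v) = -(8 + 0)/(2*(5 + (-3 + 6)*v)) = -4/(5 + 3*v))
(-408342 + (107766 - 139820)/(-247736 - 155136))*(E(-15)*(8 - 73) + 245565) = (-408342 + (107766 - 139820)/(-247736 - 155136))*((-4/(5 + 3*(-15)))*(8 - 73) + 245565) = (-408342 - 32054/(-402872))*(-4/(5 - 45)*(-65) + 245565) = (-408342 - 32054*(-1/402872))*(-4/(-40)*(-65) + 245565) = (-408342 + 16027/201436)*(-4*(-1/40)*(-65) + 245565) = -82254763085*((1/10)*(-65) + 245565)/201436 = -82254763085*(-13/2 + 245565)/201436 = -82254763085/201436*491117/2 = -40396712482015945/402872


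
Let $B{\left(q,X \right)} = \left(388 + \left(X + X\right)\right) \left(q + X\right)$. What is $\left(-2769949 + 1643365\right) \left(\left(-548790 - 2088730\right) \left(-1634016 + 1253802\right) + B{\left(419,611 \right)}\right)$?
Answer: $-1129765121248626720$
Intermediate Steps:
$B{\left(q,X \right)} = \left(388 + 2 X\right) \left(X + q\right)$
$\left(-2769949 + 1643365\right) \left(\left(-548790 - 2088730\right) \left(-1634016 + 1253802\right) + B{\left(419,611 \right)}\right) = \left(-2769949 + 1643365\right) \left(\left(-548790 - 2088730\right) \left(-1634016 + 1253802\right) + \left(2 \cdot 611^{2} + 388 \cdot 611 + 388 \cdot 419 + 2 \cdot 611 \cdot 419\right)\right) = - 1126584 \left(\left(-2637520\right) \left(-380214\right) + \left(2 \cdot 373321 + 237068 + 162572 + 512018\right)\right) = - 1126584 \left(1002822029280 + \left(746642 + 237068 + 162572 + 512018\right)\right) = - 1126584 \left(1002822029280 + 1658300\right) = \left(-1126584\right) 1002823687580 = -1129765121248626720$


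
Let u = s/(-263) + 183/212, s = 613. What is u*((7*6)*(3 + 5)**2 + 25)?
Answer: -221996651/55756 ≈ -3981.6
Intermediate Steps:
u = -81827/55756 (u = 613/(-263) + 183/212 = 613*(-1/263) + 183*(1/212) = -613/263 + 183/212 = -81827/55756 ≈ -1.4676)
u*((7*6)*(3 + 5)**2 + 25) = -81827*((7*6)*(3 + 5)**2 + 25)/55756 = -81827*(42*8**2 + 25)/55756 = -81827*(42*64 + 25)/55756 = -81827*(2688 + 25)/55756 = -81827/55756*2713 = -221996651/55756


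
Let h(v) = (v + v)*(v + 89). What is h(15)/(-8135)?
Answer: -624/1627 ≈ -0.38353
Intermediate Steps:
h(v) = 2*v*(89 + v) (h(v) = (2*v)*(89 + v) = 2*v*(89 + v))
h(15)/(-8135) = (2*15*(89 + 15))/(-8135) = (2*15*104)*(-1/8135) = 3120*(-1/8135) = -624/1627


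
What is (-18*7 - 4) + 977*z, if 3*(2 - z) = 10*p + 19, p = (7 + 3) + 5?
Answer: -159641/3 ≈ -53214.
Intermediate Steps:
p = 15 (p = 10 + 5 = 15)
z = -163/3 (z = 2 - (10*15 + 19)/3 = 2 - (150 + 19)/3 = 2 - ⅓*169 = 2 - 169/3 = -163/3 ≈ -54.333)
(-18*7 - 4) + 977*z = (-18*7 - 4) + 977*(-163/3) = (-126 - 4) - 159251/3 = -130 - 159251/3 = -159641/3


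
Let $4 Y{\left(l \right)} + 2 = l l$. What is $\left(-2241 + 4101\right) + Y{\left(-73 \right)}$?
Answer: $\frac{12767}{4} \approx 3191.8$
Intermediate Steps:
$Y{\left(l \right)} = - \frac{1}{2} + \frac{l^{2}}{4}$ ($Y{\left(l \right)} = - \frac{1}{2} + \frac{l l}{4} = - \frac{1}{2} + \frac{l^{2}}{4}$)
$\left(-2241 + 4101\right) + Y{\left(-73 \right)} = \left(-2241 + 4101\right) - \left(\frac{1}{2} - \frac{\left(-73\right)^{2}}{4}\right) = 1860 + \left(- \frac{1}{2} + \frac{1}{4} \cdot 5329\right) = 1860 + \left(- \frac{1}{2} + \frac{5329}{4}\right) = 1860 + \frac{5327}{4} = \frac{12767}{4}$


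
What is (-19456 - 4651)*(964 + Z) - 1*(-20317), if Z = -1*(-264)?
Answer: -29583079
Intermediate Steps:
Z = 264
(-19456 - 4651)*(964 + Z) - 1*(-20317) = (-19456 - 4651)*(964 + 264) - 1*(-20317) = -24107*1228 + 20317 = -29603396 + 20317 = -29583079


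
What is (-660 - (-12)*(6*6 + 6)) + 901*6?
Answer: 5250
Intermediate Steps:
(-660 - (-12)*(6*6 + 6)) + 901*6 = (-660 - (-12)*(36 + 6)) + 5406 = (-660 - (-12)*42) + 5406 = (-660 - 1*(-504)) + 5406 = (-660 + 504) + 5406 = -156 + 5406 = 5250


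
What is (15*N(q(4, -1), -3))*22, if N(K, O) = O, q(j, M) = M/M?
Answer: -990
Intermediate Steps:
q(j, M) = 1
(15*N(q(4, -1), -3))*22 = (15*(-3))*22 = -45*22 = -990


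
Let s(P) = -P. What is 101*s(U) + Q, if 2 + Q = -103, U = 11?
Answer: -1216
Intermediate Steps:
Q = -105 (Q = -2 - 103 = -105)
101*s(U) + Q = 101*(-1*11) - 105 = 101*(-11) - 105 = -1111 - 105 = -1216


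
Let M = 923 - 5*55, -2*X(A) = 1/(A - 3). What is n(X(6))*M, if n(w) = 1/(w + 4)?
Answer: 3888/23 ≈ 169.04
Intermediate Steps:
X(A) = -1/(2*(-3 + A)) (X(A) = -1/(2*(A - 3)) = -1/(2*(-3 + A)))
n(w) = 1/(4 + w)
M = 648 (M = 923 - 275 = 648)
n(X(6))*M = 648/(4 - 1/(-6 + 2*6)) = 648/(4 - 1/(-6 + 12)) = 648/(4 - 1/6) = 648/(23/6) = (6/23)*648 = 3888/23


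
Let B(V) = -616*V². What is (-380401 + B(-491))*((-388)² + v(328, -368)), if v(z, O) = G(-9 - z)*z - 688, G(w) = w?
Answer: -5854209198040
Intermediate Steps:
v(z, O) = -688 + z*(-9 - z) (v(z, O) = (-9 - z)*z - 688 = z*(-9 - z) - 688 = -688 + z*(-9 - z))
(-380401 + B(-491))*((-388)² + v(328, -368)) = (-380401 - 616*(-491)²)*((-388)² + (-688 - 1*328*(9 + 328))) = (-380401 - 616*241081)*(150544 + (-688 - 1*328*337)) = (-380401 - 148505896)*(150544 + (-688 - 110536)) = -148886297*(150544 - 111224) = -148886297*39320 = -5854209198040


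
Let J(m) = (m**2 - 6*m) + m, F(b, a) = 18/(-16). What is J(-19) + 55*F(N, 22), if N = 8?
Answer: 3153/8 ≈ 394.13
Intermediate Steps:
F(b, a) = -9/8 (F(b, a) = 18*(-1/16) = -9/8)
J(m) = m**2 - 5*m
J(-19) + 55*F(N, 22) = -19*(-5 - 19) + 55*(-9/8) = -19*(-24) - 495/8 = 456 - 495/8 = 3153/8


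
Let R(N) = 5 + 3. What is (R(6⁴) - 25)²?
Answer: 289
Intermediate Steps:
R(N) = 8
(R(6⁴) - 25)² = (8 - 25)² = (-17)² = 289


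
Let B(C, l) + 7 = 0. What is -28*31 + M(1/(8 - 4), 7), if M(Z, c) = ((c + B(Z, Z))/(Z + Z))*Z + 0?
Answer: -868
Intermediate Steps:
B(C, l) = -7 (B(C, l) = -7 + 0 = -7)
M(Z, c) = -7/2 + c/2 (M(Z, c) = ((c - 7)/(Z + Z))*Z + 0 = ((-7 + c)/((2*Z)))*Z + 0 = ((-7 + c)*(1/(2*Z)))*Z + 0 = ((-7 + c)/(2*Z))*Z + 0 = (-7/2 + c/2) + 0 = -7/2 + c/2)
-28*31 + M(1/(8 - 4), 7) = -28*31 + (-7/2 + (½)*7) = -868 + (-7/2 + 7/2) = -868 + 0 = -868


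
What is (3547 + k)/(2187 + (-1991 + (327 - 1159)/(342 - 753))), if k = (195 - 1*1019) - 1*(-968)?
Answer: 1517001/81388 ≈ 18.639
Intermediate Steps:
k = 144 (k = (195 - 1019) + 968 = -824 + 968 = 144)
(3547 + k)/(2187 + (-1991 + (327 - 1159)/(342 - 753))) = (3547 + 144)/(2187 + (-1991 + (327 - 1159)/(342 - 753))) = 3691/(2187 + (-1991 - 832/(-411))) = 3691/(2187 + (-1991 - 832*(-1/411))) = 3691/(2187 + (-1991 + 832/411)) = 3691/(2187 - 817469/411) = 3691/(81388/411) = 3691*(411/81388) = 1517001/81388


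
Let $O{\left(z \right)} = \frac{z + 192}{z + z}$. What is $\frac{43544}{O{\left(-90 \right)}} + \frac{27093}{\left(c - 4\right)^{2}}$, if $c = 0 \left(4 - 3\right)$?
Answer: $- \frac{20440539}{272} \approx -75149.0$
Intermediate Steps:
$c = 0$ ($c = 0 \cdot 1 = 0$)
$O{\left(z \right)} = \frac{192 + z}{2 z}$
$\frac{43544}{O{\left(-90 \right)}} + \frac{27093}{\left(c - 4\right)^{2}} = \frac{43544}{\frac{1}{2} \frac{1}{-90} \left(192 - 90\right)} + \frac{27093}{\left(0 - 4\right)^{2}} = \frac{43544}{\frac{1}{2} \left(- \frac{1}{90}\right) 102} + \frac{27093}{\left(-4\right)^{2}} = \frac{43544}{- \frac{17}{30}} + \frac{27093}{16} = 43544 \left(- \frac{30}{17}\right) + 27093 \cdot \frac{1}{16} = - \frac{1306320}{17} + \frac{27093}{16} = - \frac{20440539}{272}$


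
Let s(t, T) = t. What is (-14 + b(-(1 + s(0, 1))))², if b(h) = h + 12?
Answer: 9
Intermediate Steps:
b(h) = 12 + h
(-14 + b(-(1 + s(0, 1))))² = (-14 + (12 - (1 + 0)))² = (-14 + (12 - 1*1))² = (-14 + (12 - 1))² = (-14 + 11)² = (-3)² = 9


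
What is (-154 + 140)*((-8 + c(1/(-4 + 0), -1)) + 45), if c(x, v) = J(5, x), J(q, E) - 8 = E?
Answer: -1253/2 ≈ -626.50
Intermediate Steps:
J(q, E) = 8 + E
c(x, v) = 8 + x
(-154 + 140)*((-8 + c(1/(-4 + 0), -1)) + 45) = (-154 + 140)*((-8 + (8 + 1/(-4 + 0))) + 45) = -14*((-8 + (8 + 1/(-4))) + 45) = -14*((-8 + (8 - ¼)) + 45) = -14*((-8 + 31/4) + 45) = -14*(-¼ + 45) = -14*179/4 = -1253/2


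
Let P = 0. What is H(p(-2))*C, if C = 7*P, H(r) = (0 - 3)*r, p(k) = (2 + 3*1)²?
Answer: 0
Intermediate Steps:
p(k) = 25 (p(k) = (2 + 3)² = 5² = 25)
H(r) = -3*r
C = 0 (C = 7*0 = 0)
H(p(-2))*C = -3*25*0 = -75*0 = 0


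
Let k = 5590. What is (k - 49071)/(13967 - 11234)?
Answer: -43481/2733 ≈ -15.910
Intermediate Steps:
(k - 49071)/(13967 - 11234) = (5590 - 49071)/(13967 - 11234) = -43481/2733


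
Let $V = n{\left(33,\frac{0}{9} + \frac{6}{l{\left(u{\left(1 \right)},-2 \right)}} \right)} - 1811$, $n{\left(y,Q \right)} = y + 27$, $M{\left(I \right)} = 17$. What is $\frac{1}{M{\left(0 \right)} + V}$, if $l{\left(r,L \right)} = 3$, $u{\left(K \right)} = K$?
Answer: $- \frac{1}{1734} \approx -0.0005767$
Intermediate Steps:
$n{\left(y,Q \right)} = 27 + y$
$V = -1751$ ($V = \left(27 + 33\right) - 1811 = 60 - 1811 = -1751$)
$\frac{1}{M{\left(0 \right)} + V} = \frac{1}{17 - 1751} = \frac{1}{-1734} = - \frac{1}{1734}$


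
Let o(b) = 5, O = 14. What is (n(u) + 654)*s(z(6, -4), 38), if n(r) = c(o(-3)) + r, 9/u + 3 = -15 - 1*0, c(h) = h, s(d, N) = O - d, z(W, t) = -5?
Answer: 25023/2 ≈ 12512.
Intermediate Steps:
s(d, N) = 14 - d
u = -½ (u = 9/(-3 + (-15 - 1*0)) = 9/(-3 + (-15 + 0)) = 9/(-3 - 15) = 9/(-18) = 9*(-1/18) = -½ ≈ -0.50000)
n(r) = 5 + r
(n(u) + 654)*s(z(6, -4), 38) = ((5 - ½) + 654)*(14 - 1*(-5)) = (9/2 + 654)*(14 + 5) = (1317/2)*19 = 25023/2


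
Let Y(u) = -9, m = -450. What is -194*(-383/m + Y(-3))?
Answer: 355699/225 ≈ 1580.9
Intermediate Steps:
-194*(-383/m + Y(-3)) = -194*(-383/(-450) - 9) = -194*(-383*(-1/450) - 9) = -194*(383/450 - 9) = -194*(-3667/450) = 355699/225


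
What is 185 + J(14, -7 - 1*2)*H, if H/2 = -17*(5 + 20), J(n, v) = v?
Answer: 7835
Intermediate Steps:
H = -850 (H = 2*(-17*(5 + 20)) = 2*(-17*25) = 2*(-425) = -850)
185 + J(14, -7 - 1*2)*H = 185 + (-7 - 1*2)*(-850) = 185 + (-7 - 2)*(-850) = 185 - 9*(-850) = 185 + 7650 = 7835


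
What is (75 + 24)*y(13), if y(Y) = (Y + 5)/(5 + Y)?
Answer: 99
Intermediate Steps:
y(Y) = 1 (y(Y) = (5 + Y)/(5 + Y) = 1)
(75 + 24)*y(13) = (75 + 24)*1 = 99*1 = 99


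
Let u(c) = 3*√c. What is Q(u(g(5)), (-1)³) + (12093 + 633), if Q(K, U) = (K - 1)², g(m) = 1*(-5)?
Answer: 12682 - 6*I*√5 ≈ 12682.0 - 13.416*I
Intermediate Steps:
g(m) = -5
Q(K, U) = (-1 + K)²
Q(u(g(5)), (-1)³) + (12093 + 633) = (-1 + 3*√(-5))² + (12093 + 633) = (-1 + 3*(I*√5))² + 12726 = (-1 + 3*I*√5)² + 12726 = 12726 + (-1 + 3*I*√5)²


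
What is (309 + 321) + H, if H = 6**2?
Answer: 666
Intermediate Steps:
H = 36
(309 + 321) + H = (309 + 321) + 36 = 630 + 36 = 666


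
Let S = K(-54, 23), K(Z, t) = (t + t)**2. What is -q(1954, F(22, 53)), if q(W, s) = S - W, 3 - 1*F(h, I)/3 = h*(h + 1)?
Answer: -162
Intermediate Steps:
K(Z, t) = 4*t**2 (K(Z, t) = (2*t)**2 = 4*t**2)
S = 2116 (S = 4*23**2 = 4*529 = 2116)
F(h, I) = 9 - 3*h*(1 + h) (F(h, I) = 9 - 3*h*(h + 1) = 9 - 3*h*(1 + h))
q(W, s) = 2116 - W
-q(1954, F(22, 53)) = -(2116 - 1*1954) = -(2116 - 1954) = -1*162 = -162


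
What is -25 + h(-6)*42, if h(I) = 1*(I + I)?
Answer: -529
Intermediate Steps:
h(I) = 2*I (h(I) = 1*(2*I) = 2*I)
-25 + h(-6)*42 = -25 + (2*(-6))*42 = -25 - 12*42 = -25 - 504 = -529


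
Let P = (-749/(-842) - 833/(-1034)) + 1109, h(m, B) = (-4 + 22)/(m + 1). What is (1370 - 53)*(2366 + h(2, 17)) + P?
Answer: 680185676644/217657 ≈ 3.1250e+6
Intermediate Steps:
h(m, B) = 18/(1 + m)
P = 241750576/217657 (P = (-749*(-1/842) - 833*(-1/1034)) + 1109 = (749/842 + 833/1034) + 1109 = 368963/217657 + 1109 = 241750576/217657 ≈ 1110.7)
(1370 - 53)*(2366 + h(2, 17)) + P = (1370 - 53)*(2366 + 18/(1 + 2)) + 241750576/217657 = 1317*(2366 + 18/3) + 241750576/217657 = 1317*(2366 + 18*(1/3)) + 241750576/217657 = 1317*(2366 + 6) + 241750576/217657 = 1317*2372 + 241750576/217657 = 3123924 + 241750576/217657 = 680185676644/217657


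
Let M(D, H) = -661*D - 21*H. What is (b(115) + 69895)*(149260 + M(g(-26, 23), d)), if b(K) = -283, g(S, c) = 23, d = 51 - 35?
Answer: 9308586252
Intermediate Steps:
d = 16
(b(115) + 69895)*(149260 + M(g(-26, 23), d)) = (-283 + 69895)*(149260 + (-661*23 - 21*16)) = 69612*(149260 + (-15203 - 336)) = 69612*(149260 - 15539) = 69612*133721 = 9308586252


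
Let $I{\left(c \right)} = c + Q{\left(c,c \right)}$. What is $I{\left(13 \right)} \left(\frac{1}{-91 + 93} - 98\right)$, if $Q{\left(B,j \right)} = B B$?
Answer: $-17745$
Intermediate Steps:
$Q{\left(B,j \right)} = B^{2}$
$I{\left(c \right)} = c + c^{2}$
$I{\left(13 \right)} \left(\frac{1}{-91 + 93} - 98\right) = 13 \left(1 + 13\right) \left(\frac{1}{-91 + 93} - 98\right) = 13 \cdot 14 \left(\frac{1}{2} - 98\right) = 182 \left(\frac{1}{2} - 98\right) = 182 \left(- \frac{195}{2}\right) = -17745$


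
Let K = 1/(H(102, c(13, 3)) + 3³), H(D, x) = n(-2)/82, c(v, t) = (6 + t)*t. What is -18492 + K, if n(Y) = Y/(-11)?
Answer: -225195125/12178 ≈ -18492.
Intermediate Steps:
c(v, t) = t*(6 + t)
n(Y) = -Y/11 (n(Y) = Y*(-1/11) = -Y/11)
H(D, x) = 1/451 (H(D, x) = -1/11*(-2)/82 = (2/11)*(1/82) = 1/451)
K = 451/12178 (K = 1/(1/451 + 3³) = 1/(1/451 + 27) = 1/(12178/451) = 451/12178 ≈ 0.037034)
-18492 + K = -18492 + 451/12178 = -225195125/12178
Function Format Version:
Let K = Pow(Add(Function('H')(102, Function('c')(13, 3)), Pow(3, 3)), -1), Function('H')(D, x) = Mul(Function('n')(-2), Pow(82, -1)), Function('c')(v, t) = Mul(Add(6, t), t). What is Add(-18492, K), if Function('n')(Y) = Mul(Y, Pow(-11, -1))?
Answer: Rational(-225195125, 12178) ≈ -18492.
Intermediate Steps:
Function('c')(v, t) = Mul(t, Add(6, t))
Function('n')(Y) = Mul(Rational(-1, 11), Y) (Function('n')(Y) = Mul(Y, Rational(-1, 11)) = Mul(Rational(-1, 11), Y))
Function('H')(D, x) = Rational(1, 451) (Function('H')(D, x) = Mul(Mul(Rational(-1, 11), -2), Pow(82, -1)) = Mul(Rational(2, 11), Rational(1, 82)) = Rational(1, 451))
K = Rational(451, 12178) (K = Pow(Add(Rational(1, 451), Pow(3, 3)), -1) = Pow(Add(Rational(1, 451), 27), -1) = Pow(Rational(12178, 451), -1) = Rational(451, 12178) ≈ 0.037034)
Add(-18492, K) = Add(-18492, Rational(451, 12178)) = Rational(-225195125, 12178)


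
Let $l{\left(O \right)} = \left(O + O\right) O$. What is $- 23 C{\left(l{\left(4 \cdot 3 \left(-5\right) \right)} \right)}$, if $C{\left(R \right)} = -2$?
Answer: $46$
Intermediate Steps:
$l{\left(O \right)} = 2 O^{2}$ ($l{\left(O \right)} = 2 O O = 2 O^{2}$)
$- 23 C{\left(l{\left(4 \cdot 3 \left(-5\right) \right)} \right)} = \left(-23\right) \left(-2\right) = 46$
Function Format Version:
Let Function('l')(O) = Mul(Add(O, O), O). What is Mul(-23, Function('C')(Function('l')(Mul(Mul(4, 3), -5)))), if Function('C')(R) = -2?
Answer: 46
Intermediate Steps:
Function('l')(O) = Mul(2, Pow(O, 2)) (Function('l')(O) = Mul(Mul(2, O), O) = Mul(2, Pow(O, 2)))
Mul(-23, Function('C')(Function('l')(Mul(Mul(4, 3), -5)))) = Mul(-23, -2) = 46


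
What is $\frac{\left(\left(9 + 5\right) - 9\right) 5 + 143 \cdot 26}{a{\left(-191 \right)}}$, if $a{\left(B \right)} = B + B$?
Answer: $- \frac{3743}{382} \approx -9.7984$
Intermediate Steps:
$a{\left(B \right)} = 2 B$
$\frac{\left(\left(9 + 5\right) - 9\right) 5 + 143 \cdot 26}{a{\left(-191 \right)}} = \frac{\left(\left(9 + 5\right) - 9\right) 5 + 143 \cdot 26}{2 \left(-191\right)} = \frac{\left(14 - 9\right) 5 + 3718}{-382} = \left(5 \cdot 5 + 3718\right) \left(- \frac{1}{382}\right) = \left(25 + 3718\right) \left(- \frac{1}{382}\right) = 3743 \left(- \frac{1}{382}\right) = - \frac{3743}{382}$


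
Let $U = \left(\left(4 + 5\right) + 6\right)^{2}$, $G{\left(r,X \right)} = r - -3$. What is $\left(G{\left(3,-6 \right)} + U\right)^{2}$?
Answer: $53361$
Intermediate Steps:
$G{\left(r,X \right)} = 3 + r$ ($G{\left(r,X \right)} = r + 3 = 3 + r$)
$U = 225$ ($U = \left(9 + 6\right)^{2} = 15^{2} = 225$)
$\left(G{\left(3,-6 \right)} + U\right)^{2} = \left(\left(3 + 3\right) + 225\right)^{2} = \left(6 + 225\right)^{2} = 231^{2} = 53361$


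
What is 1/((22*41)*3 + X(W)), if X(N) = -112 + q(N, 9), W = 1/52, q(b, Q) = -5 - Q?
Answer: 1/2580 ≈ 0.00038760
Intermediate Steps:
W = 1/52 ≈ 0.019231
X(N) = -126 (X(N) = -112 + (-5 - 1*9) = -112 + (-5 - 9) = -112 - 14 = -126)
1/((22*41)*3 + X(W)) = 1/((22*41)*3 - 126) = 1/(902*3 - 126) = 1/(2706 - 126) = 1/2580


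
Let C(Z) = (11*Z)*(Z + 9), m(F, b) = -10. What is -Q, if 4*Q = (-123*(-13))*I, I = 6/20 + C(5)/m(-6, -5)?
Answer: 1226433/40 ≈ 30661.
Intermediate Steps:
C(Z) = 11*Z*(9 + Z) (C(Z) = (11*Z)*(9 + Z) = 11*Z*(9 + Z))
I = -767/10 (I = 6/20 + (11*5*(9 + 5))/(-10) = 6*(1/20) + (11*5*14)*(-⅒) = 3/10 + 770*(-⅒) = 3/10 - 77 = -767/10 ≈ -76.700)
Q = -1226433/40 (Q = (-123*(-13)*(-767/10))/4 = (1599*(-767/10))/4 = (¼)*(-1226433/10) = -1226433/40 ≈ -30661.)
-Q = -1*(-1226433/40) = 1226433/40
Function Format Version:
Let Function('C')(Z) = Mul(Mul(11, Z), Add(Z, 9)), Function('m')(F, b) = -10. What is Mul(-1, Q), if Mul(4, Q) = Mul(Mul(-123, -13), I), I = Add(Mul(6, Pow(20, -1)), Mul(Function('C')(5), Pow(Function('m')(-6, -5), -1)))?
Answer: Rational(1226433, 40) ≈ 30661.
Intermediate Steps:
Function('C')(Z) = Mul(11, Z, Add(9, Z)) (Function('C')(Z) = Mul(Mul(11, Z), Add(9, Z)) = Mul(11, Z, Add(9, Z)))
I = Rational(-767, 10) (I = Add(Mul(6, Pow(20, -1)), Mul(Mul(11, 5, Add(9, 5)), Pow(-10, -1))) = Add(Mul(6, Rational(1, 20)), Mul(Mul(11, 5, 14), Rational(-1, 10))) = Add(Rational(3, 10), Mul(770, Rational(-1, 10))) = Add(Rational(3, 10), -77) = Rational(-767, 10) ≈ -76.700)
Q = Rational(-1226433, 40) (Q = Mul(Rational(1, 4), Mul(Mul(-123, -13), Rational(-767, 10))) = Mul(Rational(1, 4), Mul(1599, Rational(-767, 10))) = Mul(Rational(1, 4), Rational(-1226433, 10)) = Rational(-1226433, 40) ≈ -30661.)
Mul(-1, Q) = Mul(-1, Rational(-1226433, 40)) = Rational(1226433, 40)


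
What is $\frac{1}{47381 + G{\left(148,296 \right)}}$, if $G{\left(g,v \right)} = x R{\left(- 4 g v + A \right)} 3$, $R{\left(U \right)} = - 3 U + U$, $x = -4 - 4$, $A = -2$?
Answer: $- \frac{1}{8363851} \approx -1.1956 \cdot 10^{-7}$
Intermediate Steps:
$x = -8$ ($x = -4 - 4 = -8$)
$R{\left(U \right)} = - 2 U$
$G{\left(g,v \right)} = -96 - 192 g v$ ($G{\left(g,v \right)} = - 8 \left(- 2 \left(- 4 g v - 2\right)\right) 3 = - 8 \left(- 2 \left(-2 - 4 g v\right)\right) 3 = - 8 \left(4 + 8 g v\right) 3 = \left(-32 - 64 g v\right) 3 = -96 - 192 g v$)
$\frac{1}{47381 + G{\left(148,296 \right)}} = \frac{1}{47381 - \left(96 + 28416 \cdot 296\right)} = \frac{1}{47381 - 8411232} = \frac{1}{-8363851} = - \frac{1}{8363851}$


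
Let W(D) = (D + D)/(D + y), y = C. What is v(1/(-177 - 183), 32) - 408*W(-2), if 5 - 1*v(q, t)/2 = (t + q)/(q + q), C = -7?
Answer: 34043/3 ≈ 11348.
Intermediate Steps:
y = -7
W(D) = 2*D/(-7 + D) (W(D) = (D + D)/(D - 7) = (2*D)/(-7 + D) = 2*D/(-7 + D))
v(q, t) = 10 - (q + t)/q (v(q, t) = 10 - 2*(t + q)/(q + q) = 10 - 2*(q + t)/(2*q) = 10 - 2*(q + t)*1/(2*q) = 10 - (q + t)/q)
v(1/(-177 - 183), 32) - 408*W(-2) = (9 - 1*32/1/(-177 - 183)) - 816*(-2)/(-7 - 2) = (9 - 1*32/1/(-360)) - 816*(-2)/(-9) = (9 - 1*32/(-1/360)) - 816*(-2)*(-1)/9 = (9 - 1*32*(-360)) - 408*4/9 = (9 + 11520) - 544/3 = 11529 - 544/3 = 34043/3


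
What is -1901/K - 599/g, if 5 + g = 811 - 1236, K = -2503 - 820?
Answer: 2807907/1428890 ≈ 1.9651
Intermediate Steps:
K = -3323
g = -430 (g = -5 + (811 - 1236) = -5 - 425 = -430)
-1901/K - 599/g = -1901/(-3323) - 599/(-430) = -1901*(-1/3323) - 599*(-1/430) = 1901/3323 + 599/430 = 2807907/1428890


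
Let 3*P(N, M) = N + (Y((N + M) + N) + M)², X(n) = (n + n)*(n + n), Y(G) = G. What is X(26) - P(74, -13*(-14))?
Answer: -84702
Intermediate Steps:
X(n) = 4*n² (X(n) = (2*n)*(2*n) = 4*n²)
P(N, M) = N/3 + (2*M + 2*N)²/3 (P(N, M) = (N + (((N + M) + N) + M)²)/3 = (N + (((M + N) + N) + M)²)/3 = (N + ((M + 2*N) + M)²)/3 = (N + (2*M + 2*N)²)/3 = N/3 + (2*M + 2*N)²/3)
X(26) - P(74, -13*(-14)) = 4*26² - ((⅓)*74 + 4*(-13*(-14) + 74)²/3) = 4*676 - (74/3 + 4*(182 + 74)²/3) = 2704 - (74/3 + (4/3)*256²) = 2704 - (74/3 + (4/3)*65536) = 2704 - (74/3 + 262144/3) = 2704 - 1*87406 = 2704 - 87406 = -84702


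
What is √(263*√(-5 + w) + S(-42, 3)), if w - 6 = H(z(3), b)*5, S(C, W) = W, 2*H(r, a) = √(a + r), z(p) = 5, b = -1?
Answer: √(3 + 263*√6) ≈ 25.440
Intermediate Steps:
H(r, a) = √(a + r)/2
w = 11 (w = 6 + (√(-1 + 5)/2)*5 = 6 + (√4/2)*5 = 6 + ((½)*2)*5 = 6 + 1*5 = 6 + 5 = 11)
√(263*√(-5 + w) + S(-42, 3)) = √(263*√(-5 + 11) + 3) = √(263*√6 + 3) = √(3 + 263*√6)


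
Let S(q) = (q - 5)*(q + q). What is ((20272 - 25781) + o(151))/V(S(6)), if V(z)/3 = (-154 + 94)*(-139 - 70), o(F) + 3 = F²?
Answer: 1921/4180 ≈ 0.45957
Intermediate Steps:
S(q) = 2*q*(-5 + q) (S(q) = (-5 + q)*(2*q) = 2*q*(-5 + q))
o(F) = -3 + F²
V(z) = 37620 (V(z) = 3*((-154 + 94)*(-139 - 70)) = 3*(-60*(-209)) = 3*12540 = 37620)
((20272 - 25781) + o(151))/V(S(6)) = ((20272 - 25781) + (-3 + 151²))/37620 = (-5509 + (-3 + 22801))*(1/37620) = (-5509 + 22798)*(1/37620) = 17289*(1/37620) = 1921/4180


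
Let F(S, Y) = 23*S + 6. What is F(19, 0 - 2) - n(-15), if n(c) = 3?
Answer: 440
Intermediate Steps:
F(S, Y) = 6 + 23*S
F(19, 0 - 2) - n(-15) = (6 + 23*19) - 1*3 = (6 + 437) - 3 = 443 - 3 = 440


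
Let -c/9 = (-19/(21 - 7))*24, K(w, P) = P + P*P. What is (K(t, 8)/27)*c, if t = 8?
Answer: 5472/7 ≈ 781.71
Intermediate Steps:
K(w, P) = P + P**2
c = 2052/7 (c = -9*-19/(21 - 7)*24 = -9*-19/14*24 = -9*(1/14)*(-19)*24 = -(-171)*24/14 = -9*(-228/7) = 2052/7 ≈ 293.14)
(K(t, 8)/27)*c = ((8*(1 + 8))/27)*(2052/7) = ((8*9)*(1/27))*(2052/7) = (72*(1/27))*(2052/7) = (8/3)*(2052/7) = 5472/7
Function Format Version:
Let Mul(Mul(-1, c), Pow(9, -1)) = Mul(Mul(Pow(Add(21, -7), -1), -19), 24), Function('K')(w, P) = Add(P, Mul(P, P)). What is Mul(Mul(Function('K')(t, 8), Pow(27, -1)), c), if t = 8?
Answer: Rational(5472, 7) ≈ 781.71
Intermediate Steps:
Function('K')(w, P) = Add(P, Pow(P, 2))
c = Rational(2052, 7) (c = Mul(-9, Mul(Mul(Pow(Add(21, -7), -1), -19), 24)) = Mul(-9, Mul(Mul(Pow(14, -1), -19), 24)) = Mul(-9, Mul(Mul(Rational(1, 14), -19), 24)) = Mul(-9, Mul(Rational(-19, 14), 24)) = Mul(-9, Rational(-228, 7)) = Rational(2052, 7) ≈ 293.14)
Mul(Mul(Function('K')(t, 8), Pow(27, -1)), c) = Mul(Mul(Mul(8, Add(1, 8)), Pow(27, -1)), Rational(2052, 7)) = Mul(Mul(Mul(8, 9), Rational(1, 27)), Rational(2052, 7)) = Mul(Mul(72, Rational(1, 27)), Rational(2052, 7)) = Mul(Rational(8, 3), Rational(2052, 7)) = Rational(5472, 7)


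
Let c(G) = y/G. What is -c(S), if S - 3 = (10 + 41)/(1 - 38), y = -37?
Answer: 1369/60 ≈ 22.817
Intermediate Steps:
S = 60/37 (S = 3 + (10 + 41)/(1 - 38) = 3 + 51/(-37) = 3 + 51*(-1/37) = 3 - 51/37 = 60/37 ≈ 1.6216)
c(G) = -37/G
-c(S) = -(-37)/60/37 = -(-37)*37/60 = -1*(-1369/60) = 1369/60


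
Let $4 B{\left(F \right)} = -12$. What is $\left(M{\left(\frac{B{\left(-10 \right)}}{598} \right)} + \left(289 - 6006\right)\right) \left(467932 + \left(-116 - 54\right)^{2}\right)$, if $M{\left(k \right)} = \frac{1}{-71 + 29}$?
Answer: $- \frac{8521201120}{3} \approx -2.8404 \cdot 10^{9}$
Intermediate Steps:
$B{\left(F \right)} = -3$ ($B{\left(F \right)} = \frac{1}{4} \left(-12\right) = -3$)
$M{\left(k \right)} = - \frac{1}{42}$ ($M{\left(k \right)} = \frac{1}{-42} = - \frac{1}{42}$)
$\left(M{\left(\frac{B{\left(-10 \right)}}{598} \right)} + \left(289 - 6006\right)\right) \left(467932 + \left(-116 - 54\right)^{2}\right) = \left(- \frac{1}{42} + \left(289 - 6006\right)\right) \left(467932 + \left(-116 - 54\right)^{2}\right) = \left(- \frac{1}{42} + \left(289 - 6006\right)\right) \left(467932 + \left(-170\right)^{2}\right) = \left(- \frac{1}{42} - 5717\right) \left(467932 + 28900\right) = \left(- \frac{240115}{42}\right) 496832 = - \frac{8521201120}{3}$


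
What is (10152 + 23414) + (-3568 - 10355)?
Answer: 19643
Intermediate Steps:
(10152 + 23414) + (-3568 - 10355) = 33566 - 13923 = 19643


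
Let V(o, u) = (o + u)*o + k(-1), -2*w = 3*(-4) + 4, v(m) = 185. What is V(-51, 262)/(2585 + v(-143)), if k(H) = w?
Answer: -10757/2770 ≈ -3.8834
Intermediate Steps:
w = 4 (w = -(3*(-4) + 4)/2 = -(-12 + 4)/2 = -½*(-8) = 4)
k(H) = 4
V(o, u) = 4 + o*(o + u) (V(o, u) = (o + u)*o + 4 = o*(o + u) + 4 = 4 + o*(o + u))
V(-51, 262)/(2585 + v(-143)) = (4 + (-51)² - 51*262)/(2585 + 185) = (4 + 2601 - 13362)/2770 = -10757*1/2770 = -10757/2770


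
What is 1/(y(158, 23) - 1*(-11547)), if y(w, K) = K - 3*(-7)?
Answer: 1/11591 ≈ 8.6274e-5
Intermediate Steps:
y(w, K) = 21 + K (y(w, K) = K + 21 = 21 + K)
1/(y(158, 23) - 1*(-11547)) = 1/((21 + 23) - 1*(-11547)) = 1/(44 + 11547) = 1/11591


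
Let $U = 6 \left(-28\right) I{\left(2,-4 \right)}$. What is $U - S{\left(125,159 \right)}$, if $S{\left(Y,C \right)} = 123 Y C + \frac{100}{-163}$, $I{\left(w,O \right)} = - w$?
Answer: $- \frac{398419007}{163} \approx -2.4443 \cdot 10^{6}$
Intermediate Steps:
$U = 336$ ($U = 6 \left(-28\right) \left(\left(-1\right) 2\right) = \left(-168\right) \left(-2\right) = 336$)
$S{\left(Y,C \right)} = - \frac{100}{163} + 123 C Y$ ($S{\left(Y,C \right)} = 123 C Y + 100 \left(- \frac{1}{163}\right) = 123 C Y - \frac{100}{163} = - \frac{100}{163} + 123 C Y$)
$U - S{\left(125,159 \right)} = 336 - \left(- \frac{100}{163} + 123 \cdot 159 \cdot 125\right) = 336 - \left(- \frac{100}{163} + 2444625\right) = 336 - \frac{398473775}{163} = - \frac{398419007}{163}$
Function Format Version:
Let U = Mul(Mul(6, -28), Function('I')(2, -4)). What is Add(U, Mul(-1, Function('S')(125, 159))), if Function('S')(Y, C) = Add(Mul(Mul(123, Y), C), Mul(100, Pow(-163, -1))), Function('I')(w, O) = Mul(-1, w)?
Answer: Rational(-398419007, 163) ≈ -2.4443e+6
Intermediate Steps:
U = 336 (U = Mul(Mul(6, -28), Mul(-1, 2)) = Mul(-168, -2) = 336)
Function('S')(Y, C) = Add(Rational(-100, 163), Mul(123, C, Y)) (Function('S')(Y, C) = Add(Mul(123, C, Y), Mul(100, Rational(-1, 163))) = Add(Mul(123, C, Y), Rational(-100, 163)) = Add(Rational(-100, 163), Mul(123, C, Y)))
Add(U, Mul(-1, Function('S')(125, 159))) = Add(336, Mul(-1, Add(Rational(-100, 163), Mul(123, 159, 125)))) = Add(336, Mul(-1, Add(Rational(-100, 163), 2444625))) = Add(336, Mul(-1, Rational(398473775, 163))) = Add(336, Rational(-398473775, 163)) = Rational(-398419007, 163)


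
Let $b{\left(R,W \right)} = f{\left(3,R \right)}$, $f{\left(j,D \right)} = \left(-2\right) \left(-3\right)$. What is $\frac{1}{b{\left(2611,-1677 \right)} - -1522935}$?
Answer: $\frac{1}{1522941} \approx 6.5662 \cdot 10^{-7}$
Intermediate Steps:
$f{\left(j,D \right)} = 6$
$b{\left(R,W \right)} = 6$
$\frac{1}{b{\left(2611,-1677 \right)} - -1522935} = \frac{1}{6 - -1522935} = \frac{1}{6 + \left(-2301032 + 3823967\right)} = \frac{1}{6 + 1522935} = \frac{1}{1522941}$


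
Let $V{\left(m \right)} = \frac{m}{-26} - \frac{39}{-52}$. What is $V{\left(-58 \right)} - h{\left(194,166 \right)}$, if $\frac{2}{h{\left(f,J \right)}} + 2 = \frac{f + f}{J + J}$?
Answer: $\frac{19327}{3588} \approx 5.3866$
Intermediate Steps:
$h{\left(f,J \right)} = \frac{2}{-2 + \frac{f}{J}}$ ($h{\left(f,J \right)} = \frac{2}{-2 + \frac{f + f}{J + J}} = \frac{2}{-2 + \frac{2 f}{2 J}} = \frac{2}{-2 + 2 f \frac{1}{2 J}} = \frac{2}{-2 + \frac{f}{J}}$)
$V{\left(m \right)} = \frac{3}{4} - \frac{m}{26}$ ($V{\left(m \right)} = m \left(- \frac{1}{26}\right) - - \frac{3}{4} = - \frac{m}{26} + \frac{3}{4} = \frac{3}{4} - \frac{m}{26}$)
$V{\left(-58 \right)} - h{\left(194,166 \right)} = \left(\frac{3}{4} - - \frac{29}{13}\right) - 2 \cdot 166 \frac{1}{194 - 332} = \left(\frac{3}{4} + \frac{29}{13}\right) - 2 \cdot 166 \frac{1}{194 - 332} = \frac{155}{52} - 2 \cdot 166 \frac{1}{-138} = \frac{155}{52} - 2 \cdot 166 \left(- \frac{1}{138}\right) = \frac{155}{52} - - \frac{166}{69} = \frac{155}{52} + \frac{166}{69} = \frac{19327}{3588}$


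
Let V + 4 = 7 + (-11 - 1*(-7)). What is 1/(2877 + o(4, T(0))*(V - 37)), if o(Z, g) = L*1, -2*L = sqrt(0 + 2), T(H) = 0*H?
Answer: 2877/8276407 - 19*sqrt(2)/8276407 ≈ 0.00034437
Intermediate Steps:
T(H) = 0
L = -sqrt(2)/2 (L = -sqrt(0 + 2)/2 = -sqrt(2)/2 ≈ -0.70711)
V = -1 (V = -4 + (7 + (-11 - 1*(-7))) = -4 + (7 + (-11 + 7)) = -4 + (7 - 4) = -4 + 3 = -1)
o(Z, g) = -sqrt(2)/2 (o(Z, g) = -sqrt(2)/2*1 = -sqrt(2)/2)
1/(2877 + o(4, T(0))*(V - 37)) = 1/(2877 + (-sqrt(2)/2)*(-1 - 37)) = 1/(2877 - sqrt(2)/2*(-38)) = 1/(2877 + 19*sqrt(2))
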